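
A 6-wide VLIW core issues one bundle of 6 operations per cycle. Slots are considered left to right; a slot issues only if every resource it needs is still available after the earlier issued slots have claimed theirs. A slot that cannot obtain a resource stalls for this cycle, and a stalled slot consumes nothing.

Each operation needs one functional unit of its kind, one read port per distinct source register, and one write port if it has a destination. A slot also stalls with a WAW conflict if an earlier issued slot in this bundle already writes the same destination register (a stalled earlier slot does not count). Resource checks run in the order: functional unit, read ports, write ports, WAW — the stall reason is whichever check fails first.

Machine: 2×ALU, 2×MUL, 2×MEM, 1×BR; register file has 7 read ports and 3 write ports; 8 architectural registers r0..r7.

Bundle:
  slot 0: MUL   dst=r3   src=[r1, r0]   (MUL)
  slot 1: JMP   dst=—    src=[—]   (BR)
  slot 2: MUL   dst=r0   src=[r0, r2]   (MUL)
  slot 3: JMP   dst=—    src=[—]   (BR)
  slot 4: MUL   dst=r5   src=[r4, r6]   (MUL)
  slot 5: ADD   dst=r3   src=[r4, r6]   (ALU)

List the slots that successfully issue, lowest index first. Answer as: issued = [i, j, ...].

  0. MUL→r3 ⇒ go  {2A/1Mu/2Ld/1B | 5r 2w}
  1. BR ⇒ go  {2A/1Mu/2Ld/0B | 5r 2w}
  2. MUL→r0 ⇒ go  {2A/0Mu/2Ld/0B | 3r 1w}
  3. BR ⇒ no(FU)  {2A/0Mu/2Ld/0B | 3r 1w}
  4. MUL→r5 ⇒ no(FU)  {2A/0Mu/2Ld/0B | 3r 1w}
  5. ALU→r3 ⇒ no(WAW)  {2A/0Mu/2Ld/0B | 3r 1w}

issued = [0, 1, 2]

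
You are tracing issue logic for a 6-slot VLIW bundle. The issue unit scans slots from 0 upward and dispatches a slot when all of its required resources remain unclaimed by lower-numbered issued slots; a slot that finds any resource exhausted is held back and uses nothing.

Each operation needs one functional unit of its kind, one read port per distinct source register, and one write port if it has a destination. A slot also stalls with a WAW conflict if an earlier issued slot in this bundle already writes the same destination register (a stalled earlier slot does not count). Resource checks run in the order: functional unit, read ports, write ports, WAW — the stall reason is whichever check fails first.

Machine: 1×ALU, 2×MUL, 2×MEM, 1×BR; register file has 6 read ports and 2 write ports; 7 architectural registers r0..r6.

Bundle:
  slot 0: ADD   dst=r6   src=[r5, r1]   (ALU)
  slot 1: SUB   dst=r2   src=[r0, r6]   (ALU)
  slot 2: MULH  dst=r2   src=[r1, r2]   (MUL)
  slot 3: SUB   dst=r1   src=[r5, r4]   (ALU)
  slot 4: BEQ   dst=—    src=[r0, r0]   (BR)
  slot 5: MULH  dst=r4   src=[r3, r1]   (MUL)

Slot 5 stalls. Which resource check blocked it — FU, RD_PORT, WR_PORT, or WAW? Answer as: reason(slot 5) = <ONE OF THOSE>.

  0. ALU→r6 ⇒ go  {0A/2Mu/2Ld/1B | 4r 1w}
  1. ALU→r2 ⇒ no(FU)  {0A/2Mu/2Ld/1B | 4r 1w}
  2. MUL→r2 ⇒ go  {0A/1Mu/2Ld/1B | 2r 0w}
  3. ALU→r1 ⇒ no(FU)  {0A/1Mu/2Ld/1B | 2r 0w}
  4. BR ⇒ go  {0A/1Mu/2Ld/0B | 1r 0w}
  5. MUL→r4 ⇒ no(RD_PORT)  {0A/1Mu/2Ld/0B | 1r 0w}

reason(slot 5) = RD_PORT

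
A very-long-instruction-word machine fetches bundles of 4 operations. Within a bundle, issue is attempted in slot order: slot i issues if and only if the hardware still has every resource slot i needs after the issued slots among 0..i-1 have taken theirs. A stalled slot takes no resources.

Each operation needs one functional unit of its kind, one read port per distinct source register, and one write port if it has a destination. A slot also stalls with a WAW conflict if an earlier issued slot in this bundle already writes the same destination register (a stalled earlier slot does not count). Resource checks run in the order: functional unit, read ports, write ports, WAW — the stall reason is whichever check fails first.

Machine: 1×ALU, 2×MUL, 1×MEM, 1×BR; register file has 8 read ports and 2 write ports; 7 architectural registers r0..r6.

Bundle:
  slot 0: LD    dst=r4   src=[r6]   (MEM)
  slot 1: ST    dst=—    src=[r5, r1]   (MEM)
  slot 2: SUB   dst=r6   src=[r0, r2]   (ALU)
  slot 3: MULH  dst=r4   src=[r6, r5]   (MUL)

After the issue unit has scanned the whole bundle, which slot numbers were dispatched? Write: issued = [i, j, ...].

#0 MEM src=r6 dispatched  <A:1 Mu:2 Ld:0 B:1 rd:7 wr:1>
#1 MEM src=r5,r1 held:FU  <A:1 Mu:2 Ld:0 B:1 rd:7 wr:1>
#2 ALU src=r0,r2 dispatched  <A:0 Mu:2 Ld:0 B:1 rd:5 wr:0>
#3 MUL src=r6,r5 held:WR_PORT  <A:0 Mu:2 Ld:0 B:1 rd:5 wr:0>

issued = [0, 2]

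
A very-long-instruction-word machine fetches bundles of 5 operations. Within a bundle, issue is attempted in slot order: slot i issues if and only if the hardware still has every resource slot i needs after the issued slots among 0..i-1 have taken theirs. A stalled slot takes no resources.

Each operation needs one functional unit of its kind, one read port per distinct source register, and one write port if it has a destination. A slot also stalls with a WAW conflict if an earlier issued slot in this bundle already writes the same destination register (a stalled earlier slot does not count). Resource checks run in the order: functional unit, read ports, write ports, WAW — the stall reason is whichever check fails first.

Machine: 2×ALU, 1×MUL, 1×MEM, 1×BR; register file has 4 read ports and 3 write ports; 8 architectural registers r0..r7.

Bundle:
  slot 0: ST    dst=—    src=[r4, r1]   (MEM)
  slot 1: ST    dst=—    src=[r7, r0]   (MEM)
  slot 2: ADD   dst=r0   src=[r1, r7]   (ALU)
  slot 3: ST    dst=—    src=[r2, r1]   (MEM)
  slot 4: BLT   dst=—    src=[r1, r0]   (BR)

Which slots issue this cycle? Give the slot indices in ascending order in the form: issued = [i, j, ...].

[0] MEM needs rd=2 wr=0: ok; after: ALU=2 MUL=1 MEM=0 BR=1, R=2, W=3
[1] MEM needs rd=2 wr=0: FU; after: ALU=2 MUL=1 MEM=0 BR=1, R=2, W=3
[2] ALU needs rd=2 wr=1: ok; after: ALU=1 MUL=1 MEM=0 BR=1, R=0, W=2
[3] MEM needs rd=2 wr=0: FU; after: ALU=1 MUL=1 MEM=0 BR=1, R=0, W=2
[4] BR needs rd=2 wr=0: RD_PORT; after: ALU=1 MUL=1 MEM=0 BR=1, R=0, W=2

issued = [0, 2]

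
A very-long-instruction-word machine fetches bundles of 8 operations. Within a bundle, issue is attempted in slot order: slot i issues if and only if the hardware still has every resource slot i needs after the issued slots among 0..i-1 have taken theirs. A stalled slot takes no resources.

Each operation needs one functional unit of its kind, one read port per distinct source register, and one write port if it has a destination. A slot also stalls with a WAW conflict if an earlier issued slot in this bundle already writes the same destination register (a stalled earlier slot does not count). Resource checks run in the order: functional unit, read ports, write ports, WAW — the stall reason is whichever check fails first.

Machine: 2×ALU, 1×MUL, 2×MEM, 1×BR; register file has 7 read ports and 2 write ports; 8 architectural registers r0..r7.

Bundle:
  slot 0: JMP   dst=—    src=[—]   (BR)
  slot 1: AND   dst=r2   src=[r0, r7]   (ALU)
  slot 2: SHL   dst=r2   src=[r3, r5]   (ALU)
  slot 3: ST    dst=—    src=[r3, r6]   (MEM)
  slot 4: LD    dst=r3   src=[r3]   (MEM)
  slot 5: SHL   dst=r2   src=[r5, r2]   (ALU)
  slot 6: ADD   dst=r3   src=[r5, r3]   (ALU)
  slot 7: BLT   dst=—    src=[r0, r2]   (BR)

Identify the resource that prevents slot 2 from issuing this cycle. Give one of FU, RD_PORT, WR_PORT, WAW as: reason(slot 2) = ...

reason(slot 2) = WAW

[0] BR needs rd=0 wr=0: ok; after: ALU=2 MUL=1 MEM=2 BR=0, R=7, W=2
[1] ALU needs rd=2 wr=1: ok; after: ALU=1 MUL=1 MEM=2 BR=0, R=5, W=1
[2] ALU needs rd=2 wr=1: WAW; after: ALU=1 MUL=1 MEM=2 BR=0, R=5, W=1
[3] MEM needs rd=2 wr=0: ok; after: ALU=1 MUL=1 MEM=1 BR=0, R=3, W=1
[4] MEM needs rd=1 wr=1: ok; after: ALU=1 MUL=1 MEM=0 BR=0, R=2, W=0
[5] ALU needs rd=2 wr=1: WR_PORT; after: ALU=1 MUL=1 MEM=0 BR=0, R=2, W=0
[6] ALU needs rd=2 wr=1: WR_PORT; after: ALU=1 MUL=1 MEM=0 BR=0, R=2, W=0
[7] BR needs rd=2 wr=0: FU; after: ALU=1 MUL=1 MEM=0 BR=0, R=2, W=0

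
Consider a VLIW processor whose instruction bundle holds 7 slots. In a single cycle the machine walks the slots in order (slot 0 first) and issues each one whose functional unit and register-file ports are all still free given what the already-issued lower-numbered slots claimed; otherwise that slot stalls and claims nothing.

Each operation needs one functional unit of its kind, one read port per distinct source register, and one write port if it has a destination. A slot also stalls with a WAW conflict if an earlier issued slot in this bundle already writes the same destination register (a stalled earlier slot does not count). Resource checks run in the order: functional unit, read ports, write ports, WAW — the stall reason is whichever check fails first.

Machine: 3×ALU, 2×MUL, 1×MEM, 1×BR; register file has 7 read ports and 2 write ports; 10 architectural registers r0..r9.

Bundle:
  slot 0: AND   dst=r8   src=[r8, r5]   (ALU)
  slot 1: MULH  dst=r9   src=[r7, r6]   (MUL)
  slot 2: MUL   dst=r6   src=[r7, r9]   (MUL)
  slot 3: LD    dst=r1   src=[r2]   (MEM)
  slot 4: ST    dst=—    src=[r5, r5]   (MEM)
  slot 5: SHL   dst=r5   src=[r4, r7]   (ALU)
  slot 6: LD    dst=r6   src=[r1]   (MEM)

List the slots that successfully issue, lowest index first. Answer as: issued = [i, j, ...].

issued = [0, 1, 4]

#0 ALU src=r8,r5 dispatched  <A:2 Mu:2 Ld:1 B:1 rd:5 wr:1>
#1 MUL src=r7,r6 dispatched  <A:2 Mu:1 Ld:1 B:1 rd:3 wr:0>
#2 MUL src=r7,r9 held:WR_PORT  <A:2 Mu:1 Ld:1 B:1 rd:3 wr:0>
#3 MEM src=r2 held:WR_PORT  <A:2 Mu:1 Ld:1 B:1 rd:3 wr:0>
#4 MEM src=r5,r5 dispatched  <A:2 Mu:1 Ld:0 B:1 rd:2 wr:0>
#5 ALU src=r4,r7 held:WR_PORT  <A:2 Mu:1 Ld:0 B:1 rd:2 wr:0>
#6 MEM src=r1 held:FU  <A:2 Mu:1 Ld:0 B:1 rd:2 wr:0>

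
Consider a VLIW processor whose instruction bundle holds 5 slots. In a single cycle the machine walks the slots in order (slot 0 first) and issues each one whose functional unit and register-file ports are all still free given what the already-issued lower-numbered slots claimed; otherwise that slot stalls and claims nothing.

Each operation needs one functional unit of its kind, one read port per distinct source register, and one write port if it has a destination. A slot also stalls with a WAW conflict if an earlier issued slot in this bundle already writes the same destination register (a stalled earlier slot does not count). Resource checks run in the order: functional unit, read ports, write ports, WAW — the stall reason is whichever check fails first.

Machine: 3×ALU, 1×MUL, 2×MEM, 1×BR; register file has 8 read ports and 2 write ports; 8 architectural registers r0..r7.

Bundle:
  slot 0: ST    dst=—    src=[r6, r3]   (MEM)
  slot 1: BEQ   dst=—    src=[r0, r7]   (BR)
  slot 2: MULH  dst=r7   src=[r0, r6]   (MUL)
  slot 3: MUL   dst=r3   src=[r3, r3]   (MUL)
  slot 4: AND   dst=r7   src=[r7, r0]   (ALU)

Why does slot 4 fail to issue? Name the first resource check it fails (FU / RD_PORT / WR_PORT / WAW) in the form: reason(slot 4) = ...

[0] MEM needs rd=2 wr=0: ok; after: ALU=3 MUL=1 MEM=1 BR=1, R=6, W=2
[1] BR needs rd=2 wr=0: ok; after: ALU=3 MUL=1 MEM=1 BR=0, R=4, W=2
[2] MUL needs rd=2 wr=1: ok; after: ALU=3 MUL=0 MEM=1 BR=0, R=2, W=1
[3] MUL needs rd=1 wr=1: FU; after: ALU=3 MUL=0 MEM=1 BR=0, R=2, W=1
[4] ALU needs rd=2 wr=1: WAW; after: ALU=3 MUL=0 MEM=1 BR=0, R=2, W=1

reason(slot 4) = WAW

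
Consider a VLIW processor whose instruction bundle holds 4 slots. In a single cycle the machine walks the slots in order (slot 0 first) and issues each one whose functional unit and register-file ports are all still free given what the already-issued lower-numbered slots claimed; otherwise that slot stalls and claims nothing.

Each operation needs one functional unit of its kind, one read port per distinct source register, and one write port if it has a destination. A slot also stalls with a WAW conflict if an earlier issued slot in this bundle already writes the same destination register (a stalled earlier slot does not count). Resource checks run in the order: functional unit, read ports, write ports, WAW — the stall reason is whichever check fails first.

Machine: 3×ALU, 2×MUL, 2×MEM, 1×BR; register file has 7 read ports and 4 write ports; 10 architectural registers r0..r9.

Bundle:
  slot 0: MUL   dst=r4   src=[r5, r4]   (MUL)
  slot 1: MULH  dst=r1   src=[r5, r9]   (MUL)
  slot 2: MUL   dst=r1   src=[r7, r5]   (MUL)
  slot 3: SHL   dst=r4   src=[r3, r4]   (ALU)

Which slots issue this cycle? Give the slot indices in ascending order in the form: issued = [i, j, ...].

[0] MUL needs rd=2 wr=1: ok; after: ALU=3 MUL=1 MEM=2 BR=1, R=5, W=3
[1] MUL needs rd=2 wr=1: ok; after: ALU=3 MUL=0 MEM=2 BR=1, R=3, W=2
[2] MUL needs rd=2 wr=1: FU; after: ALU=3 MUL=0 MEM=2 BR=1, R=3, W=2
[3] ALU needs rd=2 wr=1: WAW; after: ALU=3 MUL=0 MEM=2 BR=1, R=3, W=2

issued = [0, 1]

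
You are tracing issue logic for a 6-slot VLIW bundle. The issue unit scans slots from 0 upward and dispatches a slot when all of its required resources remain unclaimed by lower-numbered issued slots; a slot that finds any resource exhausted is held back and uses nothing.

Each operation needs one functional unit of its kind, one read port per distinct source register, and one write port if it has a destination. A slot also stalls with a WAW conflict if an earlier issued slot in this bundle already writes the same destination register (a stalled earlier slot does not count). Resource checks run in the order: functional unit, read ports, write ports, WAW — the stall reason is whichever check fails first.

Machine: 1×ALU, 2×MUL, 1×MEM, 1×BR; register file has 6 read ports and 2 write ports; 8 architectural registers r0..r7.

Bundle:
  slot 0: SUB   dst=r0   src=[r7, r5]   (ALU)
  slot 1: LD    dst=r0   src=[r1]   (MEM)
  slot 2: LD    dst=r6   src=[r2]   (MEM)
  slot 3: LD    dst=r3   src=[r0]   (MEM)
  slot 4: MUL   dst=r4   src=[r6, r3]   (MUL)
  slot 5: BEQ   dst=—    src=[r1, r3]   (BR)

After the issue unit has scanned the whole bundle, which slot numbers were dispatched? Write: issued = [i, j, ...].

issued = [0, 2, 5]

#0 ALU src=r7,r5 dispatched  <A:0 Mu:2 Ld:1 B:1 rd:4 wr:1>
#1 MEM src=r1 held:WAW  <A:0 Mu:2 Ld:1 B:1 rd:4 wr:1>
#2 MEM src=r2 dispatched  <A:0 Mu:2 Ld:0 B:1 rd:3 wr:0>
#3 MEM src=r0 held:FU  <A:0 Mu:2 Ld:0 B:1 rd:3 wr:0>
#4 MUL src=r6,r3 held:WR_PORT  <A:0 Mu:2 Ld:0 B:1 rd:3 wr:0>
#5 BR src=r1,r3 dispatched  <A:0 Mu:2 Ld:0 B:0 rd:1 wr:0>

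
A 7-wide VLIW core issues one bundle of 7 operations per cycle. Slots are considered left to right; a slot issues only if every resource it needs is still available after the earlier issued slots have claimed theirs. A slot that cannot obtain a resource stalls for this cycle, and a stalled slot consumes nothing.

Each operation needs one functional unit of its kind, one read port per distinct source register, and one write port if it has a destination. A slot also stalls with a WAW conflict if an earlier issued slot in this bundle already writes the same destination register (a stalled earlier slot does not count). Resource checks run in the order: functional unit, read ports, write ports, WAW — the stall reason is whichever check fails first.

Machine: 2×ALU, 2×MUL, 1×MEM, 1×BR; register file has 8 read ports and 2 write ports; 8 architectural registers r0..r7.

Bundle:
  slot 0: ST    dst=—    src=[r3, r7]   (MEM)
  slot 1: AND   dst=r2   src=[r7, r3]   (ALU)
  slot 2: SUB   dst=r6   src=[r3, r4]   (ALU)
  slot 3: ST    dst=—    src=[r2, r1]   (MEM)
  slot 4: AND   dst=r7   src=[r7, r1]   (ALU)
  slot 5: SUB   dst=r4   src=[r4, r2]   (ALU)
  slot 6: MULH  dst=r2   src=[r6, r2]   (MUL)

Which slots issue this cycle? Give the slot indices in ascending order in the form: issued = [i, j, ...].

slot 0 (MEM): ISSUE — free A2,Mu2,Ld0,B1 rp6 wp2
slot 1 (ALU): ISSUE — free A1,Mu2,Ld0,B1 rp4 wp1
slot 2 (ALU): ISSUE — free A0,Mu2,Ld0,B1 rp2 wp0
slot 3 (MEM): stall FU — free A0,Mu2,Ld0,B1 rp2 wp0
slot 4 (ALU): stall FU — free A0,Mu2,Ld0,B1 rp2 wp0
slot 5 (ALU): stall FU — free A0,Mu2,Ld0,B1 rp2 wp0
slot 6 (MUL): stall WR_PORT — free A0,Mu2,Ld0,B1 rp2 wp0

issued = [0, 1, 2]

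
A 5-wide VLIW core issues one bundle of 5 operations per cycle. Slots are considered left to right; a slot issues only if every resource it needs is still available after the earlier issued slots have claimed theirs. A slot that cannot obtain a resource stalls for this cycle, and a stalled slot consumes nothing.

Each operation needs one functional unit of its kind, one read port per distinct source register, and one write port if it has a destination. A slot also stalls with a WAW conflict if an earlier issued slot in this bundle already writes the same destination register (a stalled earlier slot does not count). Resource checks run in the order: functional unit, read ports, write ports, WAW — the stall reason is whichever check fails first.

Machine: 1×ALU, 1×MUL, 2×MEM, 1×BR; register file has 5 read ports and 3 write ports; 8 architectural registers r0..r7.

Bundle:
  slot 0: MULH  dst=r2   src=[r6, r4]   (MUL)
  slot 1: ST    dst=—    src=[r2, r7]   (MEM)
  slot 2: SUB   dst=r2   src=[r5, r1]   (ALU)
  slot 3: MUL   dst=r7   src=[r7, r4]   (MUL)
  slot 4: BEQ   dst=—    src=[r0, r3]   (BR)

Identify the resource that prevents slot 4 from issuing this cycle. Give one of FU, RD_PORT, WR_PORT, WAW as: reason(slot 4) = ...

  0. MUL→r2 ⇒ go  {1A/0Mu/2Ld/1B | 3r 2w}
  1. MEM ⇒ go  {1A/0Mu/1Ld/1B | 1r 2w}
  2. ALU→r2 ⇒ no(RD_PORT)  {1A/0Mu/1Ld/1B | 1r 2w}
  3. MUL→r7 ⇒ no(FU)  {1A/0Mu/1Ld/1B | 1r 2w}
  4. BR ⇒ no(RD_PORT)  {1A/0Mu/1Ld/1B | 1r 2w}

reason(slot 4) = RD_PORT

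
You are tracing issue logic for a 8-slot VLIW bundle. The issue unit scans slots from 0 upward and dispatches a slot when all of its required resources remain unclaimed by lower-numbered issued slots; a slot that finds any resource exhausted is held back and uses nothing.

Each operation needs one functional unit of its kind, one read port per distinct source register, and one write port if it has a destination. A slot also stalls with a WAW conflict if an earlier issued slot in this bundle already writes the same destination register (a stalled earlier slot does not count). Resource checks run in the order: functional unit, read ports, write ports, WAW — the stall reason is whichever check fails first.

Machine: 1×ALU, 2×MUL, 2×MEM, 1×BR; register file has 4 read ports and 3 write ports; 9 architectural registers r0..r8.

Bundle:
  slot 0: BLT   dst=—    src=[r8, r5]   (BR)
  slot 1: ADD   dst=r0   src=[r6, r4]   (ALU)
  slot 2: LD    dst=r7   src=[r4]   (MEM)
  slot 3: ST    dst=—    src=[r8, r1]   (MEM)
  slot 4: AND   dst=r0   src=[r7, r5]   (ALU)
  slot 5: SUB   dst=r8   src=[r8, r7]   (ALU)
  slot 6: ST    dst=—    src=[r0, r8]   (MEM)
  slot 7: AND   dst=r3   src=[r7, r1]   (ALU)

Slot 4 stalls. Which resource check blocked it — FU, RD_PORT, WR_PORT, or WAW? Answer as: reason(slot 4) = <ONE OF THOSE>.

slot 0 (BR): ISSUE — free A1,Mu2,Ld2,B0 rp2 wp3
slot 1 (ALU): ISSUE — free A0,Mu2,Ld2,B0 rp0 wp2
slot 2 (MEM): stall RD_PORT — free A0,Mu2,Ld2,B0 rp0 wp2
slot 3 (MEM): stall RD_PORT — free A0,Mu2,Ld2,B0 rp0 wp2
slot 4 (ALU): stall FU — free A0,Mu2,Ld2,B0 rp0 wp2
slot 5 (ALU): stall FU — free A0,Mu2,Ld2,B0 rp0 wp2
slot 6 (MEM): stall RD_PORT — free A0,Mu2,Ld2,B0 rp0 wp2
slot 7 (ALU): stall FU — free A0,Mu2,Ld2,B0 rp0 wp2

reason(slot 4) = FU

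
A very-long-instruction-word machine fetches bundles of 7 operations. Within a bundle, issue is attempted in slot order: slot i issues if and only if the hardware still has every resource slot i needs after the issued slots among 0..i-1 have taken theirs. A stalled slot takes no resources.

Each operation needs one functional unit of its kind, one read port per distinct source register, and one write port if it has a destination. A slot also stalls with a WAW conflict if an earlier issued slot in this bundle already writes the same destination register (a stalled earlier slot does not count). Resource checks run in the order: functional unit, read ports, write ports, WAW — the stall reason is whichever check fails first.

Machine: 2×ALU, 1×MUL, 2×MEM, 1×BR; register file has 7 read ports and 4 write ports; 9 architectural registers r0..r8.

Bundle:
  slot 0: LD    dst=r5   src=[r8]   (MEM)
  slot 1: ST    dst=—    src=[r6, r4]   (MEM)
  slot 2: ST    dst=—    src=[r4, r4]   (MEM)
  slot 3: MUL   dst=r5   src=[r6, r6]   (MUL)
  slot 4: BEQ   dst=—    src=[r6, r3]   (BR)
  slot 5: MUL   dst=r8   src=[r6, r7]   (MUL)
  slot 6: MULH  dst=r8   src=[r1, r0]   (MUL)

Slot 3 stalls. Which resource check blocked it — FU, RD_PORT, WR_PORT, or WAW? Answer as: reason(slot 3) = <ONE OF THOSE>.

reason(slot 3) = WAW

[0] MEM needs rd=1 wr=1: ok; after: ALU=2 MUL=1 MEM=1 BR=1, R=6, W=3
[1] MEM needs rd=2 wr=0: ok; after: ALU=2 MUL=1 MEM=0 BR=1, R=4, W=3
[2] MEM needs rd=1 wr=0: FU; after: ALU=2 MUL=1 MEM=0 BR=1, R=4, W=3
[3] MUL needs rd=1 wr=1: WAW; after: ALU=2 MUL=1 MEM=0 BR=1, R=4, W=3
[4] BR needs rd=2 wr=0: ok; after: ALU=2 MUL=1 MEM=0 BR=0, R=2, W=3
[5] MUL needs rd=2 wr=1: ok; after: ALU=2 MUL=0 MEM=0 BR=0, R=0, W=2
[6] MUL needs rd=2 wr=1: FU; after: ALU=2 MUL=0 MEM=0 BR=0, R=0, W=2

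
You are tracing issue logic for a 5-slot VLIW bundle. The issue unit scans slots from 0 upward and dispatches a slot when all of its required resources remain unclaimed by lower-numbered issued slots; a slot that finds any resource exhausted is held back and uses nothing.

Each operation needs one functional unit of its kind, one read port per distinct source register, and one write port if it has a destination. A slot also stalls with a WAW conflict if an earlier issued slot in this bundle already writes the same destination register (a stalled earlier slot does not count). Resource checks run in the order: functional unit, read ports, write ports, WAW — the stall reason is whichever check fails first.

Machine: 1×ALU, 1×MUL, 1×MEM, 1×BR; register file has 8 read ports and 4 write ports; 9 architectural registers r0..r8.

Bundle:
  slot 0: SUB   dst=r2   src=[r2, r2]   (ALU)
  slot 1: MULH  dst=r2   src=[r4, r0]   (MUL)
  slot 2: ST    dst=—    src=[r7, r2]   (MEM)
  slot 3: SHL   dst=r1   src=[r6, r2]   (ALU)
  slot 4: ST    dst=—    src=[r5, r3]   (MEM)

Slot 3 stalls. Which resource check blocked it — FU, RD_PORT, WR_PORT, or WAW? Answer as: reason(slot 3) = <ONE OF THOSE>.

reason(slot 3) = FU

[0] ALU needs rd=1 wr=1: ok; after: ALU=0 MUL=1 MEM=1 BR=1, R=7, W=3
[1] MUL needs rd=2 wr=1: WAW; after: ALU=0 MUL=1 MEM=1 BR=1, R=7, W=3
[2] MEM needs rd=2 wr=0: ok; after: ALU=0 MUL=1 MEM=0 BR=1, R=5, W=3
[3] ALU needs rd=2 wr=1: FU; after: ALU=0 MUL=1 MEM=0 BR=1, R=5, W=3
[4] MEM needs rd=2 wr=0: FU; after: ALU=0 MUL=1 MEM=0 BR=1, R=5, W=3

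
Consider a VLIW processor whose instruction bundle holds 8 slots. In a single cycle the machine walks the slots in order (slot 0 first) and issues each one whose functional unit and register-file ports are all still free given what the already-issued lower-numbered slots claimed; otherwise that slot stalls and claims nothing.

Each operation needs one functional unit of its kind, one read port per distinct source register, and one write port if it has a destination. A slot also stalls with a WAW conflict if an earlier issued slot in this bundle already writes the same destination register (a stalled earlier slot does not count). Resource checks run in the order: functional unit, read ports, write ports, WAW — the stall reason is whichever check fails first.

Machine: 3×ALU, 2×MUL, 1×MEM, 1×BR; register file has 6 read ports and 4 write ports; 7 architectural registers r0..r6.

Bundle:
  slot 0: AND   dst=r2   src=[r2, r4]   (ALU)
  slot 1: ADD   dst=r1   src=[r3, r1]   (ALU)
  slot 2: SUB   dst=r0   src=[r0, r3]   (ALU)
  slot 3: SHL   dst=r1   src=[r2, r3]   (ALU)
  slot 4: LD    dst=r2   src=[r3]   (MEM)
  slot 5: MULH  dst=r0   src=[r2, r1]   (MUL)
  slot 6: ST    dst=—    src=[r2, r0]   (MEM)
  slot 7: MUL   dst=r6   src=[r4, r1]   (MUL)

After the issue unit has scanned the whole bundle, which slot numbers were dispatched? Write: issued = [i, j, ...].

issued = [0, 1, 2]

(0) want 1×ALU +2rd +1wr — yes → AL2|MU2|ME1|BR1|rd4|wr3
(1) want 1×ALU +2rd +1wr — yes → AL1|MU2|ME1|BR1|rd2|wr2
(2) want 1×ALU +2rd +1wr — yes → AL0|MU2|ME1|BR1|rd0|wr1
(3) want 1×ALU +2rd +1wr — FU → AL0|MU2|ME1|BR1|rd0|wr1
(4) want 1×MEM +1rd +1wr — RD_PORT → AL0|MU2|ME1|BR1|rd0|wr1
(5) want 1×MUL +2rd +1wr — RD_PORT → AL0|MU2|ME1|BR1|rd0|wr1
(6) want 1×MEM +2rd +0wr — RD_PORT → AL0|MU2|ME1|BR1|rd0|wr1
(7) want 1×MUL +2rd +1wr — RD_PORT → AL0|MU2|ME1|BR1|rd0|wr1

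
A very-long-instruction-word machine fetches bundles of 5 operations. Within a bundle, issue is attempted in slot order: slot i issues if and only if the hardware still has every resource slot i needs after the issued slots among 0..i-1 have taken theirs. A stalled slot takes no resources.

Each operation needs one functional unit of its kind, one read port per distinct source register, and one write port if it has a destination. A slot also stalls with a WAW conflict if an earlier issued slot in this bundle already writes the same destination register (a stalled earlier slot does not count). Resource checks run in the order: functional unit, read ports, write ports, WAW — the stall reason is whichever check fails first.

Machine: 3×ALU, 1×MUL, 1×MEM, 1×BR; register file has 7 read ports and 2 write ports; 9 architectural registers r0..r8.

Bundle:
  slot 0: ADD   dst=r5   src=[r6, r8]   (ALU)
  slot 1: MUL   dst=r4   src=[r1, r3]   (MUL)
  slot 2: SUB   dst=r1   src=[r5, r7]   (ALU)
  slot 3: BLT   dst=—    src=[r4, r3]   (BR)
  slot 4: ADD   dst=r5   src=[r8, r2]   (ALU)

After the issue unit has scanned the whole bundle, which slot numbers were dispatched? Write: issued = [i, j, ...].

issued = [0, 1, 3]

[0] ALU needs rd=2 wr=1: ok; after: ALU=2 MUL=1 MEM=1 BR=1, R=5, W=1
[1] MUL needs rd=2 wr=1: ok; after: ALU=2 MUL=0 MEM=1 BR=1, R=3, W=0
[2] ALU needs rd=2 wr=1: WR_PORT; after: ALU=2 MUL=0 MEM=1 BR=1, R=3, W=0
[3] BR needs rd=2 wr=0: ok; after: ALU=2 MUL=0 MEM=1 BR=0, R=1, W=0
[4] ALU needs rd=2 wr=1: RD_PORT; after: ALU=2 MUL=0 MEM=1 BR=0, R=1, W=0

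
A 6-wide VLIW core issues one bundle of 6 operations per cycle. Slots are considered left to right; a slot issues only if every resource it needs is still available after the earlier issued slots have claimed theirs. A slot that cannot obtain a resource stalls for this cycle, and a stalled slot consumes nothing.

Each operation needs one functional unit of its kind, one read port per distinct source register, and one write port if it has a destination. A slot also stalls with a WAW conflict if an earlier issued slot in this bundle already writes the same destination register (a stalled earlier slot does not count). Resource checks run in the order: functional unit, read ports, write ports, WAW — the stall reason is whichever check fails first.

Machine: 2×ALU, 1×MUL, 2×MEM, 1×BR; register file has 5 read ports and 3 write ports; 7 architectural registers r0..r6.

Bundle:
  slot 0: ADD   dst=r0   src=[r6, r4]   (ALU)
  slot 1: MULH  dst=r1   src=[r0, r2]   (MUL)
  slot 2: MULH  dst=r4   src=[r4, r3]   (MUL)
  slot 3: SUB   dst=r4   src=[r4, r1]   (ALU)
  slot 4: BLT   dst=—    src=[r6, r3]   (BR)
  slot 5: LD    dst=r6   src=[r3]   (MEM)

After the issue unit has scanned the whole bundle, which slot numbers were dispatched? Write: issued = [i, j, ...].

  0. ALU→r0 ⇒ go  {1A/1Mu/2Ld/1B | 3r 2w}
  1. MUL→r1 ⇒ go  {1A/0Mu/2Ld/1B | 1r 1w}
  2. MUL→r4 ⇒ no(FU)  {1A/0Mu/2Ld/1B | 1r 1w}
  3. ALU→r4 ⇒ no(RD_PORT)  {1A/0Mu/2Ld/1B | 1r 1w}
  4. BR ⇒ no(RD_PORT)  {1A/0Mu/2Ld/1B | 1r 1w}
  5. MEM→r6 ⇒ go  {1A/0Mu/1Ld/1B | 0r 0w}

issued = [0, 1, 5]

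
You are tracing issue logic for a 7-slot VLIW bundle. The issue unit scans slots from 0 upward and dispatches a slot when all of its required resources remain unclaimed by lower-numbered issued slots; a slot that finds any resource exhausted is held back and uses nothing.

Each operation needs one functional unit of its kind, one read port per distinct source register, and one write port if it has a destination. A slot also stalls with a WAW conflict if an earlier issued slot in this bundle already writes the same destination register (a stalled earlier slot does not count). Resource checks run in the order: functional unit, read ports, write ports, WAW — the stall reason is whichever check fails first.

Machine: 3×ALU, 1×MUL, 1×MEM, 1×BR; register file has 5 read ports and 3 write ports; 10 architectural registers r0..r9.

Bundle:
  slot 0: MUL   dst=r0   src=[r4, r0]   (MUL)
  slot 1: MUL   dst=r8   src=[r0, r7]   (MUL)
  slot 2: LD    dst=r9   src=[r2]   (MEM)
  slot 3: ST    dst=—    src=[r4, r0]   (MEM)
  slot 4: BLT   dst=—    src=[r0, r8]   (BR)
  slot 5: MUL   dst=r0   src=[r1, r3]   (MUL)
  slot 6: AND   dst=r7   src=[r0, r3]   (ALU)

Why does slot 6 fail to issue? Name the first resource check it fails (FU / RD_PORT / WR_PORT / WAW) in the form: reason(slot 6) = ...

reason(slot 6) = RD_PORT

#0 MUL src=r4,r0 dispatched  <A:3 Mu:0 Ld:1 B:1 rd:3 wr:2>
#1 MUL src=r0,r7 held:FU  <A:3 Mu:0 Ld:1 B:1 rd:3 wr:2>
#2 MEM src=r2 dispatched  <A:3 Mu:0 Ld:0 B:1 rd:2 wr:1>
#3 MEM src=r4,r0 held:FU  <A:3 Mu:0 Ld:0 B:1 rd:2 wr:1>
#4 BR src=r0,r8 dispatched  <A:3 Mu:0 Ld:0 B:0 rd:0 wr:1>
#5 MUL src=r1,r3 held:FU  <A:3 Mu:0 Ld:0 B:0 rd:0 wr:1>
#6 ALU src=r0,r3 held:RD_PORT  <A:3 Mu:0 Ld:0 B:0 rd:0 wr:1>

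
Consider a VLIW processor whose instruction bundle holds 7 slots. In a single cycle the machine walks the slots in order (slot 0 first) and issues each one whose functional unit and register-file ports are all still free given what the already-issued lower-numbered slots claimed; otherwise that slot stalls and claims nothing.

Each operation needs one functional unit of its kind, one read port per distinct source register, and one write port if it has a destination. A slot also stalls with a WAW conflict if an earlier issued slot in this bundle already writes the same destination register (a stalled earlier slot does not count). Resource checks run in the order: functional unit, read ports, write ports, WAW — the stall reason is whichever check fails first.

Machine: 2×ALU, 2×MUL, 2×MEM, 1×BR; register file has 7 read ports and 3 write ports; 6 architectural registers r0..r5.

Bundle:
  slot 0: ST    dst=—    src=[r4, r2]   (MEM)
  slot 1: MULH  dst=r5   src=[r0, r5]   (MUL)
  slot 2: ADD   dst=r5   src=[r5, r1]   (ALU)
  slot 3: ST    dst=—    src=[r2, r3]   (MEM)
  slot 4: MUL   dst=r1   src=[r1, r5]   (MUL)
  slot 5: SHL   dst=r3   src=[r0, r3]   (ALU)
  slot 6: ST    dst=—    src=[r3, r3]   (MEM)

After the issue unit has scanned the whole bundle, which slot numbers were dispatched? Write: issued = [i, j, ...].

issued = [0, 1, 3]

(0) want 1×MEM +2rd +0wr — yes → AL2|MU2|ME1|BR1|rd5|wr3
(1) want 1×MUL +2rd +1wr — yes → AL2|MU1|ME1|BR1|rd3|wr2
(2) want 1×ALU +2rd +1wr — WAW → AL2|MU1|ME1|BR1|rd3|wr2
(3) want 1×MEM +2rd +0wr — yes → AL2|MU1|ME0|BR1|rd1|wr2
(4) want 1×MUL +2rd +1wr — RD_PORT → AL2|MU1|ME0|BR1|rd1|wr2
(5) want 1×ALU +2rd +1wr — RD_PORT → AL2|MU1|ME0|BR1|rd1|wr2
(6) want 1×MEM +1rd +0wr — FU → AL2|MU1|ME0|BR1|rd1|wr2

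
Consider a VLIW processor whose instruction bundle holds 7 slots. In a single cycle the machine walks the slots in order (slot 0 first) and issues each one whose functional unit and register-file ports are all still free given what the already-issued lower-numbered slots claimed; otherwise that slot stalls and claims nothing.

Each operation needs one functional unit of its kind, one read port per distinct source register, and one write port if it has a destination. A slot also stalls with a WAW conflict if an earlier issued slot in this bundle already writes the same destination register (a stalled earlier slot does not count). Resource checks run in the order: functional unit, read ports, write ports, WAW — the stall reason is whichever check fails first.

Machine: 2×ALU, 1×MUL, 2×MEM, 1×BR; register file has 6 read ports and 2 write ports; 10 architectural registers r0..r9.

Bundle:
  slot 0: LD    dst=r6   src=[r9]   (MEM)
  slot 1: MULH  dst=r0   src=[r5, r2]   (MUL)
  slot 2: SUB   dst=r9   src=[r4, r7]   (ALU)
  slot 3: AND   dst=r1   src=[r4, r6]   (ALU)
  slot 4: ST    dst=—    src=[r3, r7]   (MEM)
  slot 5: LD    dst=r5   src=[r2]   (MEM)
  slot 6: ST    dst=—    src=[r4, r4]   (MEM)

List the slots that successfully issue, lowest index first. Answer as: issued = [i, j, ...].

issued = [0, 1, 4]

#0 MEM src=r9 dispatched  <A:2 Mu:1 Ld:1 B:1 rd:5 wr:1>
#1 MUL src=r5,r2 dispatched  <A:2 Mu:0 Ld:1 B:1 rd:3 wr:0>
#2 ALU src=r4,r7 held:WR_PORT  <A:2 Mu:0 Ld:1 B:1 rd:3 wr:0>
#3 ALU src=r4,r6 held:WR_PORT  <A:2 Mu:0 Ld:1 B:1 rd:3 wr:0>
#4 MEM src=r3,r7 dispatched  <A:2 Mu:0 Ld:0 B:1 rd:1 wr:0>
#5 MEM src=r2 held:FU  <A:2 Mu:0 Ld:0 B:1 rd:1 wr:0>
#6 MEM src=r4,r4 held:FU  <A:2 Mu:0 Ld:0 B:1 rd:1 wr:0>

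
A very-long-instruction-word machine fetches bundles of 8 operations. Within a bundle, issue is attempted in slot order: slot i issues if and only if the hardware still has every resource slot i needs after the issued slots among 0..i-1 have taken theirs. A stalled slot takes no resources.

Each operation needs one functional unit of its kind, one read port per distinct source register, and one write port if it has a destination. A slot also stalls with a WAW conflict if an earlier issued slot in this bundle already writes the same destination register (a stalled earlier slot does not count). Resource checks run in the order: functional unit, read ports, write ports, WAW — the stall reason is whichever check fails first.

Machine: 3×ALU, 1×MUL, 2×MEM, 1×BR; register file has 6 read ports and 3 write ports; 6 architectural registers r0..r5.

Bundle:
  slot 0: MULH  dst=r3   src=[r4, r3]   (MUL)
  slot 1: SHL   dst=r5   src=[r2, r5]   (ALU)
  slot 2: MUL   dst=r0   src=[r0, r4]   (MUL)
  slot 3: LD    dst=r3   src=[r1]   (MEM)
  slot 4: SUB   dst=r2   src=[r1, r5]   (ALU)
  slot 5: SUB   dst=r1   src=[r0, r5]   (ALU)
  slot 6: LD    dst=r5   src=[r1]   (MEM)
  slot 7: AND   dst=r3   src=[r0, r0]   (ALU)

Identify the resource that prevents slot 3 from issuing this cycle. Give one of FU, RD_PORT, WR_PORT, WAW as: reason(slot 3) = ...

reason(slot 3) = WAW

#0 MUL src=r4,r3 dispatched  <A:3 Mu:0 Ld:2 B:1 rd:4 wr:2>
#1 ALU src=r2,r5 dispatched  <A:2 Mu:0 Ld:2 B:1 rd:2 wr:1>
#2 MUL src=r0,r4 held:FU  <A:2 Mu:0 Ld:2 B:1 rd:2 wr:1>
#3 MEM src=r1 held:WAW  <A:2 Mu:0 Ld:2 B:1 rd:2 wr:1>
#4 ALU src=r1,r5 dispatched  <A:1 Mu:0 Ld:2 B:1 rd:0 wr:0>
#5 ALU src=r0,r5 held:RD_PORT  <A:1 Mu:0 Ld:2 B:1 rd:0 wr:0>
#6 MEM src=r1 held:RD_PORT  <A:1 Mu:0 Ld:2 B:1 rd:0 wr:0>
#7 ALU src=r0,r0 held:RD_PORT  <A:1 Mu:0 Ld:2 B:1 rd:0 wr:0>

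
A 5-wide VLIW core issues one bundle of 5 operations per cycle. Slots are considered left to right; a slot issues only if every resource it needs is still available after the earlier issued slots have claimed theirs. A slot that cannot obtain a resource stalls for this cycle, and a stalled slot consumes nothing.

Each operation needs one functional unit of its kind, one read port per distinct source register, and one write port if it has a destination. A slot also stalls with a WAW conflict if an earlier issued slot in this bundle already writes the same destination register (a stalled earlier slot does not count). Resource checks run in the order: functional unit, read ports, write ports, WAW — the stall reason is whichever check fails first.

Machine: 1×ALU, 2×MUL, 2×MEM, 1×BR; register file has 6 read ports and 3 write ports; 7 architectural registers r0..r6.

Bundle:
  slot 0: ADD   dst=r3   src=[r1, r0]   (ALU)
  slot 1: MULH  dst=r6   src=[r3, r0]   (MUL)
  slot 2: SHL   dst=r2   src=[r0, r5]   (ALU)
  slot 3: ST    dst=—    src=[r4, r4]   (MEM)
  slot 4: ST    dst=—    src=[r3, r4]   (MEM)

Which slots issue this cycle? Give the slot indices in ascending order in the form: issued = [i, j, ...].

slot 0 (ALU): ISSUE — free A0,Mu2,Ld2,B1 rp4 wp2
slot 1 (MUL): ISSUE — free A0,Mu1,Ld2,B1 rp2 wp1
slot 2 (ALU): stall FU — free A0,Mu1,Ld2,B1 rp2 wp1
slot 3 (MEM): ISSUE — free A0,Mu1,Ld1,B1 rp1 wp1
slot 4 (MEM): stall RD_PORT — free A0,Mu1,Ld1,B1 rp1 wp1

issued = [0, 1, 3]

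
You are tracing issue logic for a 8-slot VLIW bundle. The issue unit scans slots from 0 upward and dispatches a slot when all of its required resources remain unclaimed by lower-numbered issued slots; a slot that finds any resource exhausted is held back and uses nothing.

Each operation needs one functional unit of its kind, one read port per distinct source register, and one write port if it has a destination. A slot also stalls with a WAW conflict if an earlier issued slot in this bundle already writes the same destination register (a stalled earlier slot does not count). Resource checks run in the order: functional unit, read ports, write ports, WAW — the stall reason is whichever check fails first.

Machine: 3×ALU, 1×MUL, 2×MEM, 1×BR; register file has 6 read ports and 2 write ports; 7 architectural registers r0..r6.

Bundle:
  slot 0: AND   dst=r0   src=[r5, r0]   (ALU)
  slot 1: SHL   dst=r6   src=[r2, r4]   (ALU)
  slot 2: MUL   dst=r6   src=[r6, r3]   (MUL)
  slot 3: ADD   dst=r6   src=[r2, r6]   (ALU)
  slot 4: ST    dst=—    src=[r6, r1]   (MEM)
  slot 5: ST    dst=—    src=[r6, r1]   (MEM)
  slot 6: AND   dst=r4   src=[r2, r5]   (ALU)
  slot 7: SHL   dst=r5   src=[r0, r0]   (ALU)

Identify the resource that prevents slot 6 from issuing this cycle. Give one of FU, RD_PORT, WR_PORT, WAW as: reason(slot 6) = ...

reason(slot 6) = RD_PORT

#0 ALU src=r5,r0 dispatched  <A:2 Mu:1 Ld:2 B:1 rd:4 wr:1>
#1 ALU src=r2,r4 dispatched  <A:1 Mu:1 Ld:2 B:1 rd:2 wr:0>
#2 MUL src=r6,r3 held:WR_PORT  <A:1 Mu:1 Ld:2 B:1 rd:2 wr:0>
#3 ALU src=r2,r6 held:WR_PORT  <A:1 Mu:1 Ld:2 B:1 rd:2 wr:0>
#4 MEM src=r6,r1 dispatched  <A:1 Mu:1 Ld:1 B:1 rd:0 wr:0>
#5 MEM src=r6,r1 held:RD_PORT  <A:1 Mu:1 Ld:1 B:1 rd:0 wr:0>
#6 ALU src=r2,r5 held:RD_PORT  <A:1 Mu:1 Ld:1 B:1 rd:0 wr:0>
#7 ALU src=r0,r0 held:RD_PORT  <A:1 Mu:1 Ld:1 B:1 rd:0 wr:0>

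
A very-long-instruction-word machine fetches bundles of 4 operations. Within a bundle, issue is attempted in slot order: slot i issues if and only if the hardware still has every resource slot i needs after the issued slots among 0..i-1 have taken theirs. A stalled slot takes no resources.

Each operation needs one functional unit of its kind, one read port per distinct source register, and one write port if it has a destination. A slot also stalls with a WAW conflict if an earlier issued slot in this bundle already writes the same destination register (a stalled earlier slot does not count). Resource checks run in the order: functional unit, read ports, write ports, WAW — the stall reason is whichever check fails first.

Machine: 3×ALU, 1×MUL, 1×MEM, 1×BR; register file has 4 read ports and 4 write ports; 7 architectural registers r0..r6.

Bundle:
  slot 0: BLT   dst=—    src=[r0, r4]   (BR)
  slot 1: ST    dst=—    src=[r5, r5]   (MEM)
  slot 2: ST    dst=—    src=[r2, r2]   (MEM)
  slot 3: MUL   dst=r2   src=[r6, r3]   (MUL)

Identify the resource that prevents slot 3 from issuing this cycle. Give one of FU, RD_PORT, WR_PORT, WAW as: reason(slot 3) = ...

reason(slot 3) = RD_PORT

[0] BR needs rd=2 wr=0: ok; after: ALU=3 MUL=1 MEM=1 BR=0, R=2, W=4
[1] MEM needs rd=1 wr=0: ok; after: ALU=3 MUL=1 MEM=0 BR=0, R=1, W=4
[2] MEM needs rd=1 wr=0: FU; after: ALU=3 MUL=1 MEM=0 BR=0, R=1, W=4
[3] MUL needs rd=2 wr=1: RD_PORT; after: ALU=3 MUL=1 MEM=0 BR=0, R=1, W=4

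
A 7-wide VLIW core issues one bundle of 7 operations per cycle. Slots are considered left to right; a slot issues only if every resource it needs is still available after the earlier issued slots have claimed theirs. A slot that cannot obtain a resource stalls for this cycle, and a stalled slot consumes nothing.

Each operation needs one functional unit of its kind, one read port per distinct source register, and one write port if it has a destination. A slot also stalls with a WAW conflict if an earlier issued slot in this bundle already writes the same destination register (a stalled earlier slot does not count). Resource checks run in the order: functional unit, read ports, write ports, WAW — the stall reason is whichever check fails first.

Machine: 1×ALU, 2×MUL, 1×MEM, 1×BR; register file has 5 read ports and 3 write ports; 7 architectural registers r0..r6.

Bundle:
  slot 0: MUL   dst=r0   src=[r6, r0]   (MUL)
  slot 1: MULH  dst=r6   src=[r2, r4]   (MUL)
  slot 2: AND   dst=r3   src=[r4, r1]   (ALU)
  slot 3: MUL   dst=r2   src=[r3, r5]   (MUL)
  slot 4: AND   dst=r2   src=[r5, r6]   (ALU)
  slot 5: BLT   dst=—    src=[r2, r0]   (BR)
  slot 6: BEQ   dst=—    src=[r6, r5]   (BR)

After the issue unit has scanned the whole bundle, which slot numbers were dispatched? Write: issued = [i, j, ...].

(0) want 1×MUL +2rd +1wr — yes → AL1|MU1|ME1|BR1|rd3|wr2
(1) want 1×MUL +2rd +1wr — yes → AL1|MU0|ME1|BR1|rd1|wr1
(2) want 1×ALU +2rd +1wr — RD_PORT → AL1|MU0|ME1|BR1|rd1|wr1
(3) want 1×MUL +2rd +1wr — FU → AL1|MU0|ME1|BR1|rd1|wr1
(4) want 1×ALU +2rd +1wr — RD_PORT → AL1|MU0|ME1|BR1|rd1|wr1
(5) want 1×BR +2rd +0wr — RD_PORT → AL1|MU0|ME1|BR1|rd1|wr1
(6) want 1×BR +2rd +0wr — RD_PORT → AL1|MU0|ME1|BR1|rd1|wr1

issued = [0, 1]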